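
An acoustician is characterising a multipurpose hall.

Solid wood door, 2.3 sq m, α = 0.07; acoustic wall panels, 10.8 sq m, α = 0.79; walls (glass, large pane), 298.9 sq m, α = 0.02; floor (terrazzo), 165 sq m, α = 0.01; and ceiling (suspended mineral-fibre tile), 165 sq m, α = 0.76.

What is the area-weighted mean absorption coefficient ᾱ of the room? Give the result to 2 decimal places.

0.22

S = Σ Sᵢ = 2.3 + 10.8 + 298.9 + 165 + 165 = 642.0 sq m.
Σ(Sᵢαᵢ) = 2.3*0.07 + 10.8*0.79 + 298.9*0.02 + 165*0.01 + 165*0.76 = 141.721.
ᾱ = 141.721 / 642.0 = 0.22.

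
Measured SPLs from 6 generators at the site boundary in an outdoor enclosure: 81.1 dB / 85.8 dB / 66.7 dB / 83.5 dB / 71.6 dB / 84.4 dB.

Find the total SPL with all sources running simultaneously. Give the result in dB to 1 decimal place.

Sum in the linear (power) domain: Σ 10^(Lᵢ/10) = 10^(81.1/10) + 10^(85.8/10) + 10^(66.7/10) + 10^(83.5/10) + 10^(71.6/10) + 10^(84.4/10) = 1.027e+09.
Combined level = 10 log₁₀(1.027e+09) = 90.1 dB.

90.1 dB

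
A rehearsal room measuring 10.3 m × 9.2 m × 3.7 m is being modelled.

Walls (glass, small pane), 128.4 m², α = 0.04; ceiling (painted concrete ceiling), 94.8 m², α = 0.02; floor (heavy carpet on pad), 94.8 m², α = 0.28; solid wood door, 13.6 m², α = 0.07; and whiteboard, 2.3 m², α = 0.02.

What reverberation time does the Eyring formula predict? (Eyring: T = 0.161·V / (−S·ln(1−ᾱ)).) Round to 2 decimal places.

1.55 s

S = Σ Sᵢ = 333.9 m².
Absorption A = 128.4×0.04 + 94.8×0.02 + 94.8×0.28 + 13.6×0.07 + 2.3×0.02 = 34.574 sabins.
Mean coefficient ᾱ = A/S = 0.1035.
−S·ln(1−ᾱ) = −333.9 × ln(1 − 0.1035) = 36.481.
V = 10.3 × 9.2 × 3.7 = 350.612 m³.
T = 0.161·V/[−S·ln(1−ᾱ)] = 0.161·350.612/36.481 = 1.55 s.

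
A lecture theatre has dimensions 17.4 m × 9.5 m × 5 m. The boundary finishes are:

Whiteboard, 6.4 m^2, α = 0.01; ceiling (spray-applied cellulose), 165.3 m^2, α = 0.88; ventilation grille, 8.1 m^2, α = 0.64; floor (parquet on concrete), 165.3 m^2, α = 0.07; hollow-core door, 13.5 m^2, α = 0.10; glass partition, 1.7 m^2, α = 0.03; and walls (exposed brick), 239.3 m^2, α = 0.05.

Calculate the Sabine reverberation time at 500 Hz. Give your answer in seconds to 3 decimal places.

0.758 s

Total absorption A = 6.4*0.01 + 165.3*0.88 + 8.1*0.64 + 165.3*0.07 + 13.5*0.10 + 1.7*0.03 + 239.3*0.05
  = 0.064 + 145.464 + 5.184 + 11.571 + 1.350 + 0.051 + 11.965 = 175.649 m^2 sabins.
V = 17.4·9.5·5 = 826.5 m³.
T = 0.161 V/A = 0.161·826.5/175.649 = 0.758 s.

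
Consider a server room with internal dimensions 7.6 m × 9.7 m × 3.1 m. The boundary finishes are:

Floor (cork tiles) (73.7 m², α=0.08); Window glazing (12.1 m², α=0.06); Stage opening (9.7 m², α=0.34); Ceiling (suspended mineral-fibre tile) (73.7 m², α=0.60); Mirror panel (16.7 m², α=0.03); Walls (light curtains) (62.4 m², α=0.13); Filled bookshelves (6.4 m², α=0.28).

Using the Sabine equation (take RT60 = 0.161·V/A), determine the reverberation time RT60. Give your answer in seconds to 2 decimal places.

0.57 s

Summing Sᵢαᵢ: 5.896 + 0.726 + 3.298 + 44.220 + 0.501 + 8.112 + 1.792 → A = 64.545 sabins.
Volume V = 7.6 × 9.7 × 3.1 = 228.532 m³.
T = 0.161 V/A = 0.161·228.532/64.545 = 0.57 s.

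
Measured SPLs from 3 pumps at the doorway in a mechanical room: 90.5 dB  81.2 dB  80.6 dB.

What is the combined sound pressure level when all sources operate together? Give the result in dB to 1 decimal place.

91.4 dB

Converting to relative power and adding: 10^(90.5/10) + 10^(81.2/10) + 10^(80.6/10) = 1.369e+09.
Combined level = 10 log₁₀(1.369e+09) = 91.4 dB.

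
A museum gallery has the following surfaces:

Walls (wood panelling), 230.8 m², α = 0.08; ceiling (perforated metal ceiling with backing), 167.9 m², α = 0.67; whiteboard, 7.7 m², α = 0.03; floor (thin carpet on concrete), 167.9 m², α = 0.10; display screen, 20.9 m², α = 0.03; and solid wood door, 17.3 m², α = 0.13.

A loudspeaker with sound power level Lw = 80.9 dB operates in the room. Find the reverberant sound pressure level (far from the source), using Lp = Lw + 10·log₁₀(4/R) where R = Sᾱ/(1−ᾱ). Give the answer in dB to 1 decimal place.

63.9 dB

A = 150.854 sabins; S = 612.5 m².
ᾱ = 0.2463, so room constant R = A/(1−ᾱ) = 200.151 m².
Lp = Lw + 10 log₁₀(4/R) = 80.9 -16.99 = 63.9 dB.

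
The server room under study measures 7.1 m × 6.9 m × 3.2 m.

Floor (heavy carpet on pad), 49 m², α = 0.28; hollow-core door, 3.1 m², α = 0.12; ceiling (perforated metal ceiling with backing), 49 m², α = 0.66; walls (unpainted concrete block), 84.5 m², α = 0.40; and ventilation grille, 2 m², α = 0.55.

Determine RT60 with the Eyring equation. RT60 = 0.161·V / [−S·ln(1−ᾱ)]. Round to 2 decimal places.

0.24 sec

S = Σ Sᵢ = 187.6 m².
Absorption A = 49×0.28 + 3.1×0.12 + 49×0.66 + 84.5×0.40 + 2×0.55 = 81.332 sabins.
ᾱ = 81.332 / 187.6 = 0.4335.
−S·ln(1−ᾱ) = −187.6 × ln(1 − 0.4335) = 106.609.
V = 7.1 × 6.9 × 3.2 = 156.768 m³.
T = 0.161·V/[−S·ln(1−ᾱ)] = 0.161·156.768/106.609 = 0.24 s.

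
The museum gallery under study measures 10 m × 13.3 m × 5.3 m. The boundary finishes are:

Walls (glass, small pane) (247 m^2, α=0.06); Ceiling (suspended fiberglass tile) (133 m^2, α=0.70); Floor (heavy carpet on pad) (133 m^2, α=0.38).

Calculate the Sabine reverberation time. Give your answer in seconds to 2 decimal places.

Equivalent absorption area: A = 247·0.06 + 133·0.70 + 133·0.38 = 158.460 m^2.
V = 10·13.3·5.3 = 704.9 m³.
RT60 = 0.161 · V / A = 0.161 × 704.9 / 158.460 = 0.72 s.

0.72 s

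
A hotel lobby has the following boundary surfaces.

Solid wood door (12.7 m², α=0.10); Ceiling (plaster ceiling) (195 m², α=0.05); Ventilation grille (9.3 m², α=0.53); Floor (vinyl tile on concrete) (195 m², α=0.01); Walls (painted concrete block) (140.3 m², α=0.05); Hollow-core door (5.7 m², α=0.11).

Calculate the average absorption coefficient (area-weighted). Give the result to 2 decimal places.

Total surface area S = 558.0 m².
Σ(Sᵢαᵢ) = 12.7*0.10 + 195*0.05 + 9.3*0.53 + 195*0.01 + 140.3*0.05 + 5.7*0.11 = 25.541.
ᾱ = 25.541 / 558.0 = 0.05.

0.05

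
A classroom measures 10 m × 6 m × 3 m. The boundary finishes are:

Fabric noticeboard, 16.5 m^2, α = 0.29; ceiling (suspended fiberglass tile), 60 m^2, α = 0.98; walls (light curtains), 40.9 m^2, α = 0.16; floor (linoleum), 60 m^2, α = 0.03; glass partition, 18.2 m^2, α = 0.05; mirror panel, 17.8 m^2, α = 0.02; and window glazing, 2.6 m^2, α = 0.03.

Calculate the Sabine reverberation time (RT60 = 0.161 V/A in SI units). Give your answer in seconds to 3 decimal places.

Total absorption A = 16.5×0.29 + 60×0.98 + 40.9×0.16 + 60×0.03 + 18.2×0.05 + 17.8×0.02 + 2.6×0.03
  = 4.785 + 58.800 + 6.544 + 1.800 + 0.910 + 0.356 + 0.078 = 73.273 m^2 sabins.
V = 10·6·3 = 180 m³.
T = 0.161 V/A = 0.161·180/73.273 = 0.396 s.

0.396 seconds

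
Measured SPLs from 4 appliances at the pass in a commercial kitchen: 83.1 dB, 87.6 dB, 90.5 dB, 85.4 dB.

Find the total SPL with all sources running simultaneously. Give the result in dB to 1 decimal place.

93.5 dB

Σ 10^(Lᵢ/10) = 2.248e+09.
Combined level = 10 log₁₀(2.248e+09) = 93.5 dB.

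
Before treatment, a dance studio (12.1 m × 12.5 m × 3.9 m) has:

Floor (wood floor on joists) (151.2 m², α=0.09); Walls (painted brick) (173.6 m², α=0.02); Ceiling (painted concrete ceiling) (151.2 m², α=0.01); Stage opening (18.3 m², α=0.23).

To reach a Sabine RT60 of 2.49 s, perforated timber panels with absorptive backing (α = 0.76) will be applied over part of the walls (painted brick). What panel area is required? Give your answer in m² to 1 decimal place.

20.7

Total absorption A₁ = 151.2·0.09 + 173.6·0.02 + 151.2·0.01 + 18.3·0.23
  = 13.608 + 3.472 + 1.512 + 4.209 = 22.801 m² sabins.
Required A₂ = 0.161·589.875/2.49 = 38.141 sabins.
ΔA needed = 38.141 − 22.801 = 15.340 sabins.
Each m² of panel replacing the walls (painted brick) adds (0.76 − 0.02) = 0.74 sabins.
Area = ΔA/Δα = 15.340/0.74 = 20.7 m².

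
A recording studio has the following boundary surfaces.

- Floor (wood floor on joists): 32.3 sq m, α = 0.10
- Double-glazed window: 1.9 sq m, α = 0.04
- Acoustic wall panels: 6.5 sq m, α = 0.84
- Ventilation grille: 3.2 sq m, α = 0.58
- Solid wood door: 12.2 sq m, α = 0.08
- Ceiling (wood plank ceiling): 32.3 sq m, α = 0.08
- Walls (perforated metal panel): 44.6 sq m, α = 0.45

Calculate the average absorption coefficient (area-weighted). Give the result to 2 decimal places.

0.26

Total surface area S = 133.0 sq m.
Weighted sum Σ Sα = 34.252.
ᾱ = 34.252 / 133.0 = 0.26.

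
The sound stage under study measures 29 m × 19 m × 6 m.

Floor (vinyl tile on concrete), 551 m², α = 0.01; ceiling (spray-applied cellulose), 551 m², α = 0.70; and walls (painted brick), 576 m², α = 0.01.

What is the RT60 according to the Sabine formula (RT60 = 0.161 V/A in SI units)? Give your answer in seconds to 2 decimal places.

1.34 seconds

Equivalent absorption area: A = 551*0.01 + 551*0.70 + 576*0.01 = 396.970 m².
V = 29·19·6 = 3306 m³.
RT60 = 0.161 · V / A = 0.161 × 3306 / 396.970 = 1.34 s.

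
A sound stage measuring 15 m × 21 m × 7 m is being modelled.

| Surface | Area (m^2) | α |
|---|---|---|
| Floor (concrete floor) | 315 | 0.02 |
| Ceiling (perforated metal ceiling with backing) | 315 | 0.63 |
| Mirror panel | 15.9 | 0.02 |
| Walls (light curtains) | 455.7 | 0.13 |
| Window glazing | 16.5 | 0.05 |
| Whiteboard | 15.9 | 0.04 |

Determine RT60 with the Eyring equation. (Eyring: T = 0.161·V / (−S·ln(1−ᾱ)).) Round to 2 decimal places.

1.17 s

Total surface area S = 315 + 315 + 15.9 + 455.7 + 16.5 + 15.9 = 1134.0 m^2.
Absorption A = 315·0.02 + 315·0.63 + 15.9·0.02 + 455.7·0.13 + 16.5·0.05 + 15.9·0.04 = 265.770 sabins.
Mean coefficient ᾱ = A/S = 0.2344.
−S·ln(1−ᾱ) = −1134.0 × ln(1 − 0.2344) = 302.886.
V = 15 × 21 × 7 = 2205 m³.
T = 0.161·V/[−S·ln(1−ᾱ)] = 0.161·2205/302.886 = 1.17 s.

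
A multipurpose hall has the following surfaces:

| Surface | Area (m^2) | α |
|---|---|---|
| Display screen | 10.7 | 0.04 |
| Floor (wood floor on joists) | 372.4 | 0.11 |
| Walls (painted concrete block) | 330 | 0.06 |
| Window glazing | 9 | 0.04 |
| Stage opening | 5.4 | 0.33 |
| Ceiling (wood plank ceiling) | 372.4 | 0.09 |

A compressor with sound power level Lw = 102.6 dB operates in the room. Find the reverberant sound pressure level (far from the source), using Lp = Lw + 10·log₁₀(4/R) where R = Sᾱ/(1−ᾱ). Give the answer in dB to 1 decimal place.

88.4 dB

A = 96.850 sabins; S = 1099.9 m^2.
ᾱ = 96.850/1099.9 = 0.0881; R = Sᾱ/(1−ᾱ) = 96.850/(1−0.0881) = 106.207 m^2.
Lp = 102.6 + 10·log₁₀(4/106.207) = 102.6 + (-14.24) = 88.4 dB.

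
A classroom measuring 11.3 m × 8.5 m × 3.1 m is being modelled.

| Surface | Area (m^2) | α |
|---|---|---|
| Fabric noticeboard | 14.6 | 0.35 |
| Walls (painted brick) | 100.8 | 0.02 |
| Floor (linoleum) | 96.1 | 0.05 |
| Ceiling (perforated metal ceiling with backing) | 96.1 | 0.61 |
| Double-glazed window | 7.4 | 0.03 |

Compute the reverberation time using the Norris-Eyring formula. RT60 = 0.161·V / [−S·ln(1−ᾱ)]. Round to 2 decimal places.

0.60 sec

S = Σ Sᵢ = 315.0 m^2.
Absorption A = 14.6·0.35 + 100.8·0.02 + 96.1·0.05 + 96.1·0.61 + 7.4·0.03 = 70.774 sabins.
Mean coefficient ᾱ = A/S = 0.2247.
−S·ln(1−ᾱ) = −315.0 × ln(1 − 0.2247) = 80.169.
V = 11.3 × 8.5 × 3.1 = 297.755 m³.
RT60 = 0.161 × 297.755 / 80.169 = 0.60 s.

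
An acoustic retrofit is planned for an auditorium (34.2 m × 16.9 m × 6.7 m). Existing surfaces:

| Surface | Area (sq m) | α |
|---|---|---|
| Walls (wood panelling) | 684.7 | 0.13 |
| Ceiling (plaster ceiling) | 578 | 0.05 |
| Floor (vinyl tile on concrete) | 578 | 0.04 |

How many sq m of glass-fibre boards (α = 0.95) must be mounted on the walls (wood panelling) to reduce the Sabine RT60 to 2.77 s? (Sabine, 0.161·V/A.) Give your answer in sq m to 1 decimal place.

Total absorption A₁ = 684.7*0.13 + 578*0.05 + 578*0.04
  = 89.011 + 28.900 + 23.120 = 141.031 sq m sabins.
V = 3872.466 m³. Target absorption A₂ = 0.161 × 3872.466 / 2.77 = 225.078 sabins.
ΔA needed = 225.078 − 141.031 = 84.047 sabins.
Each sq m of panel replacing the walls (wood panelling) adds (0.95 − 0.13) = 0.82 sabins.
Area = ΔA/Δα = 84.047/0.82 = 102.5 sq m.

102.5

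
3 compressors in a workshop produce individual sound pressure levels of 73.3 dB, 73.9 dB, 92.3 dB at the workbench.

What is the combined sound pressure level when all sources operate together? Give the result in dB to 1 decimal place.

92.4 dB

Converting to relative power and adding: 10^(73.3/10) + 10^(73.9/10) + 10^(92.3/10) = 1.744e+09.
Back to dB: 10·log₁₀ Σ = 92.4 dB.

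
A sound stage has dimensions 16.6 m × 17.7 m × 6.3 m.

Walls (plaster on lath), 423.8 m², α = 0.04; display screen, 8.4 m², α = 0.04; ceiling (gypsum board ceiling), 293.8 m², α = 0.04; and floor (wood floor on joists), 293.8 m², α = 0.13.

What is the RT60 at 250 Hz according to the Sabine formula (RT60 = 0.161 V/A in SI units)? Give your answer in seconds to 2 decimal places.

4.43 s

Summing Sᵢαᵢ: 16.952 + 0.336 + 11.752 + 38.194 → A = 67.234 sabins.
V = 16.6·17.7·6.3 = 1851.066 m³.
Sabine: RT60 = 0.161 × 1851.066 / 67.234 = 4.43 s.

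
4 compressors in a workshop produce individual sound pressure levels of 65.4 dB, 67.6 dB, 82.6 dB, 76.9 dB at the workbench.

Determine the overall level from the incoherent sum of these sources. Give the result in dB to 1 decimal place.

83.8 dB

Converting to relative power and adding: 10^(65.4/10) + 10^(67.6/10) + 10^(82.6/10) + 10^(76.9/10) = 2.402e+08.
Combined level = 10 log₁₀(2.402e+08) = 83.8 dB.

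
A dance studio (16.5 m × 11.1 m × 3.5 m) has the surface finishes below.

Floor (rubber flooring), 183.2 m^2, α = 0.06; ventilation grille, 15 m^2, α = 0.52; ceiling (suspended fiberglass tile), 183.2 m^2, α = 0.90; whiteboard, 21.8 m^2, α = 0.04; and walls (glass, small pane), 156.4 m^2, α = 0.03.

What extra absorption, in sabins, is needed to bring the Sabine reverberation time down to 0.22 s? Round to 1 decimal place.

Total absorption A₁ = 183.2·0.06 + 15·0.52 + 183.2·0.90 + 21.8·0.04 + 156.4·0.03
  = 10.992 + 7.800 + 164.880 + 0.872 + 4.692 = 189.236 m^2 sabins.
Target A₂ = 0.161·641.025/0.22 = 469.114 sabins (V = 641.025 m³).
Shortfall: 469.114 − 189.236 = 279.9 sabins.

279.9 sabins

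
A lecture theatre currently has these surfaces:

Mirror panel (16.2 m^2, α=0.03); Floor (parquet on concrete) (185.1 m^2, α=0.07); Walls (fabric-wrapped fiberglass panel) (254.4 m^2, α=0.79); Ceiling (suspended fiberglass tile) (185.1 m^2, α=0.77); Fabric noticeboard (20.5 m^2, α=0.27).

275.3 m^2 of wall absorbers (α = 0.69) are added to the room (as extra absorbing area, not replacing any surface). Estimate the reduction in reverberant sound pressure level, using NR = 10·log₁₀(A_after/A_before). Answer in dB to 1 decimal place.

1.8 dB

Total absorption A_before = 16.2×0.03 + 185.1×0.07 + 254.4×0.79 + 185.1×0.77 + 20.5×0.27
  = 0.486 + 12.957 + 200.976 + 142.527 + 5.535 = 362.481 m^2 sabins.
Added absorption = 275.3 × 0.69 = 189.957 sabins.
New total A_after = 552.438 sabins.
Reduction = 10 log₁₀(A_after/A_before) = 10 log₁₀(1.5240) = 1.8 dB.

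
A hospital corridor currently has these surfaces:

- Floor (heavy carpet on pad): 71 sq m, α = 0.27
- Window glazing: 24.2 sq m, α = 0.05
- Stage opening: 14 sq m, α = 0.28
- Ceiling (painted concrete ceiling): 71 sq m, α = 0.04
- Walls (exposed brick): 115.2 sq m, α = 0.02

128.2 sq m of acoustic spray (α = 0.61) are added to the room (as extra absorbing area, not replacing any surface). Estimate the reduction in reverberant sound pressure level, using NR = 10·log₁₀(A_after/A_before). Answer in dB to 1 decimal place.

Total absorption A_before = 71×0.27 + 24.2×0.05 + 14×0.28 + 71×0.04 + 115.2×0.02
  = 19.170 + 1.210 + 3.920 + 2.840 + 2.304 = 29.444 sq m sabins.
Treatment contributes 128.2·0.61 = 78.202 sabins.
New total A_after = 107.646 sabins.
Reduction = 10 log₁₀(A_after/A_before) = 10 log₁₀(3.6560) = 5.6 dB.

5.6 dB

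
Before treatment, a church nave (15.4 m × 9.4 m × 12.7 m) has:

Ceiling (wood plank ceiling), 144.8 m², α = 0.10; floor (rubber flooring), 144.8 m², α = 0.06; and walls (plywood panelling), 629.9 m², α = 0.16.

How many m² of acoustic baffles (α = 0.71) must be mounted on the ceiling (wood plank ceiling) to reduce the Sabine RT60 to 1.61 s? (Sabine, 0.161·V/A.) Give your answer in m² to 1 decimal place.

98.2

Equivalent absorption area: A₁ = 144.8×0.10 + 144.8×0.06 + 629.9×0.16 = 123.952 m².
Required A₂ = 0.161·1838.452/1.61 = 183.845 sabins.
ΔA needed = 183.845 − 123.952 = 59.893 sabins.
Each m² of panel replacing the ceiling (wood plank ceiling) adds (0.71 − 0.10) = 0.61 sabins.
Area = ΔA/Δα = 59.893/0.61 = 98.2 m².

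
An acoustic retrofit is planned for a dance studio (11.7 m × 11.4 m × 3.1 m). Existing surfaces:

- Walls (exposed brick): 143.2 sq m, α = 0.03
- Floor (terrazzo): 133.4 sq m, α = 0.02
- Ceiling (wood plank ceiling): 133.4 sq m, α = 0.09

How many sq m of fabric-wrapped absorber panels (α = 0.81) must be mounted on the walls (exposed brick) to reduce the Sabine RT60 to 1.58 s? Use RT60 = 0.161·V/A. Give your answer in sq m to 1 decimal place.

Total absorption A₁ = 143.2*0.03 + 133.4*0.02 + 133.4*0.09
  = 4.296 + 2.668 + 12.006 = 18.970 sq m sabins.
Required A₂ = 0.161·413.478/1.58 = 42.133 sabins.
Absorption to add: 42.133 − 18.970 = 23.163 sabins.
Each sq m of panel replacing the walls (exposed brick) adds (0.81 − 0.03) = 0.78 sabins.
Area = ΔA/Δα = 23.163/0.78 = 29.7 sq m.

29.7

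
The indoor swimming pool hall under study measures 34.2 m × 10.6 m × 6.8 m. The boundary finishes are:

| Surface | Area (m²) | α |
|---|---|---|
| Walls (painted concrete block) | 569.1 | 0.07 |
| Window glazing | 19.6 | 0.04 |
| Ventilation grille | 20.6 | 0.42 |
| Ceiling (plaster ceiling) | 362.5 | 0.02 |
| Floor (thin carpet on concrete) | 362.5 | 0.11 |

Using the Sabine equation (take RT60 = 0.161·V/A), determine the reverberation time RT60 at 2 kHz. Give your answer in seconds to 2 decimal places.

Equivalent absorption area: A = 569.1·0.07 + 19.6·0.04 + 20.6·0.42 + 362.5·0.02 + 362.5·0.11 = 96.398 m².
Room volume: 2465.136 m³.
Sabine: RT60 = 0.161 × 2465.136 / 96.398 = 4.12 s.

4.12 s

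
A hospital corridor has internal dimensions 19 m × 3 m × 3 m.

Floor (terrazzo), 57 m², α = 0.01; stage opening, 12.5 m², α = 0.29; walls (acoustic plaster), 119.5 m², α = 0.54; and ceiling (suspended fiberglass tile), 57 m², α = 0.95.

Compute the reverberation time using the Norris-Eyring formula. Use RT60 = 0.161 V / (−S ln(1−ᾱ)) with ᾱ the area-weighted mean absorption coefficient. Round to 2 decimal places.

S = Σ Sᵢ = 246.0 m².
Σ(Sᵢαᵢ) = 57·0.01 + 12.5·0.29 + 119.5·0.54 + 57·0.95 = 122.875.
Mean coefficient ᾱ = A/S = 0.4995.
−S·ln(1−ᾱ) = −246.0 × ln(1 − 0.4995) = 170.268.
V = 19 × 3 × 3 = 171 m³.
RT60 = 0.161 × 171 / 170.268 = 0.16 s.

0.16 sec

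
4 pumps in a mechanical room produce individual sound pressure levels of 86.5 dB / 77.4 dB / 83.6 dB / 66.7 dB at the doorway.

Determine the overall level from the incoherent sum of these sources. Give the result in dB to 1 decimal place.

Sum in the linear (power) domain: Σ 10^(Lᵢ/10) = 10^(86.5/10) + 10^(77.4/10) + 10^(83.6/10) + 10^(66.7/10) = 7.354e+08.
Combined level = 10 log₁₀(7.354e+08) = 88.7 dB.

88.7 dB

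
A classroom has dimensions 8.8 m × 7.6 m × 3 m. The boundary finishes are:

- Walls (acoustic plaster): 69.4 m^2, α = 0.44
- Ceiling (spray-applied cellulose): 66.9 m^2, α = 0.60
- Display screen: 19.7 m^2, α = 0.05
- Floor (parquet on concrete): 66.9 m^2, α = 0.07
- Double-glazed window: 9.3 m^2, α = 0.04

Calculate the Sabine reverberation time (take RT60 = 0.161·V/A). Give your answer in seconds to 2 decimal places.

0.42 seconds

Total absorption A = 69.4×0.44 + 66.9×0.60 + 19.7×0.05 + 66.9×0.07 + 9.3×0.04
  = 30.536 + 40.140 + 0.985 + 4.683 + 0.372 = 76.716 m^2 sabins.
Room volume: 200.64 m³.
RT60 = 0.161 · V / A = 0.161 × 200.64 / 76.716 = 0.42 s.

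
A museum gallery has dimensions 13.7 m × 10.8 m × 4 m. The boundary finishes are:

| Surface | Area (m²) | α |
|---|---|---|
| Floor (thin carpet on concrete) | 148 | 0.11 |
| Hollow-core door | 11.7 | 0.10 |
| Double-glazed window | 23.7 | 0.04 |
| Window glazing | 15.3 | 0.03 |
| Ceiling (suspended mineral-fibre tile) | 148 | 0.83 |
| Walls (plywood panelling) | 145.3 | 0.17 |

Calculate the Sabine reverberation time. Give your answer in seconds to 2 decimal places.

0.57 sec

Total absorption A = 148*0.11 + 11.7*0.10 + 23.7*0.04 + 15.3*0.03 + 148*0.83 + 145.3*0.17
  = 16.280 + 1.170 + 0.948 + 0.459 + 122.840 + 24.701 = 166.398 m² sabins.
Volume V = 13.7 × 10.8 × 4 = 591.84 m³.
T = 0.161 V/A = 0.161·591.84/166.398 = 0.57 s.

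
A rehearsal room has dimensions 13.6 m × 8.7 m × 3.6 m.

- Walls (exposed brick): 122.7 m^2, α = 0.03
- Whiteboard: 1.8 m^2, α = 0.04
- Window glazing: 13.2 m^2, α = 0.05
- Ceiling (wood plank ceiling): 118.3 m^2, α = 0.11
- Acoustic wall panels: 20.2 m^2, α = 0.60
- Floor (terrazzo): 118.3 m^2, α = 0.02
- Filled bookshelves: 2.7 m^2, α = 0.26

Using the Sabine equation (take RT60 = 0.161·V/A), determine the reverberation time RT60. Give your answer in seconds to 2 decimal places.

2.10 s

Equivalent absorption area: A = 122.7·0.03 + 1.8·0.04 + 13.2·0.05 + 118.3·0.11 + 20.2·0.60 + 118.3·0.02 + 2.7·0.26 = 32.614 m^2.
Room volume: 425.952 m³.
RT60 = 0.161 · V / A = 0.161 × 425.952 / 32.614 = 2.10 s.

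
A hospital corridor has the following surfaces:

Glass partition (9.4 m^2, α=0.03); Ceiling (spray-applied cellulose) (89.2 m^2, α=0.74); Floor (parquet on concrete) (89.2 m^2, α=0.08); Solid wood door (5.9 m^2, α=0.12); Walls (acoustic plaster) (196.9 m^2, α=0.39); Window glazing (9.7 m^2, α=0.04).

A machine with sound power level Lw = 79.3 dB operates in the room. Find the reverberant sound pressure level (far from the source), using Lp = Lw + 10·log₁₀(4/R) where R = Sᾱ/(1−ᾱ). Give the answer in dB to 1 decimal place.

A = 151.313 sabins; S = 400.3 m^2.
ᾱ = 151.313/400.3 = 0.3780; R = Sᾱ/(1−ᾱ) = 151.313/(1−0.3780) = 243.268 m^2.
Lp = 79.3 + 10·log₁₀(4/243.268) = 79.3 + (-17.84) = 61.5 dB.

61.5 dB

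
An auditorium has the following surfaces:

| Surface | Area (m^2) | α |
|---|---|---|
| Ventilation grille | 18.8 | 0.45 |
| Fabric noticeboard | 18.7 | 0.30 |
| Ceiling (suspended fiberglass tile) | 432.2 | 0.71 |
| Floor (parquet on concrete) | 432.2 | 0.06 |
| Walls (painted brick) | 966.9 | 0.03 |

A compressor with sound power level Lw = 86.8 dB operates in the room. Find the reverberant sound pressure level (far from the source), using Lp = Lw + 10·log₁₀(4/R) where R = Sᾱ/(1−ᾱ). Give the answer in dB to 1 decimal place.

66.1 dB

A = 375.871 sabins; S = 1868.8 m^2.
ᾱ = 0.2011, so room constant R = A/(1−ᾱ) = 470.486 m^2.
Lp = 86.8 + 10·log₁₀(4/470.486) = 86.8 + (-20.70) = 66.1 dB.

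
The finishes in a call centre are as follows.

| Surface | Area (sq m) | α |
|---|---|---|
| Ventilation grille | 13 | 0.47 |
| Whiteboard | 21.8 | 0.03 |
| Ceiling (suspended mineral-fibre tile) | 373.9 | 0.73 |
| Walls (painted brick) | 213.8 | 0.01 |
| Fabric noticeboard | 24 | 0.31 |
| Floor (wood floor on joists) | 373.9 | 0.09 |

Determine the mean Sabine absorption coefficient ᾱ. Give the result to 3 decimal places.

S = Σ Sᵢ = 13 + 21.8 + 373.9 + 213.8 + 24 + 373.9 = 1020.4 sq m.
Σ(Sᵢαᵢ) = 13·0.47 + 21.8·0.03 + 373.9·0.73 + 213.8·0.01 + 24·0.31 + 373.9·0.09 = 322.940.
ᾱ = 322.940 / 1020.4 = 0.316.

0.316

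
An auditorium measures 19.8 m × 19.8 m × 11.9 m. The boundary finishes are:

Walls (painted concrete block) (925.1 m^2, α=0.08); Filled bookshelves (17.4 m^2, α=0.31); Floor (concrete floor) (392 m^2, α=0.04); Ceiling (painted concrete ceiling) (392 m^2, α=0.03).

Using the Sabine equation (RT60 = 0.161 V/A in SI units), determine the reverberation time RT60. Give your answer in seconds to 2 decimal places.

Equivalent absorption area: A = 925.1×0.08 + 17.4×0.31 + 392×0.04 + 392×0.03 = 106.842 m^2.
V = 19.8·19.8·11.9 = 4665.276 m³.
RT60 = 0.161 · V / A = 0.161 × 4665.276 / 106.842 = 7.03 s.

7.03 s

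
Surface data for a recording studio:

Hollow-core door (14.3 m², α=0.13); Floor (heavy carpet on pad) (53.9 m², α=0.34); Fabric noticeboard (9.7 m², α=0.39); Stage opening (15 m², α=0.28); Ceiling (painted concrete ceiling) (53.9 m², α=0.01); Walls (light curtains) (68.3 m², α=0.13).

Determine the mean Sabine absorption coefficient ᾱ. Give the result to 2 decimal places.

0.17

S = Σ Sᵢ = 14.3 + 53.9 + 9.7 + 15 + 53.9 + 68.3 = 215.1 m².
Σ(Sᵢαᵢ) = 14.3·0.13 + 53.9·0.34 + 9.7·0.39 + 15·0.28 + 53.9·0.01 + 68.3·0.13 = 37.586.
ᾱ = A/S = 0.17.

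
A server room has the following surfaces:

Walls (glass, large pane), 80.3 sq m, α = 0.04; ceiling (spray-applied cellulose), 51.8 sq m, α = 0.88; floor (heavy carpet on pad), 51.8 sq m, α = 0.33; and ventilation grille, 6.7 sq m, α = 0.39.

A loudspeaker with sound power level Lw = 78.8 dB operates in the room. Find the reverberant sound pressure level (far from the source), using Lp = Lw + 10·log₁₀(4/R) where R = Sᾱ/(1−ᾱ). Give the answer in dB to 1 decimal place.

64.5 dB

Σ(Sᵢαᵢ) = 80.3×0.04 + 51.8×0.88 + 51.8×0.33 + 6.7×0.39 = 68.503; total area S = 190.6 sq m.
ᾱ = 0.3594, so room constant R = A/(1−ᾱ) = 106.936 sq m.
Lp = Lw + 10 log₁₀(4/R) = 78.8 -14.27 = 64.5 dB.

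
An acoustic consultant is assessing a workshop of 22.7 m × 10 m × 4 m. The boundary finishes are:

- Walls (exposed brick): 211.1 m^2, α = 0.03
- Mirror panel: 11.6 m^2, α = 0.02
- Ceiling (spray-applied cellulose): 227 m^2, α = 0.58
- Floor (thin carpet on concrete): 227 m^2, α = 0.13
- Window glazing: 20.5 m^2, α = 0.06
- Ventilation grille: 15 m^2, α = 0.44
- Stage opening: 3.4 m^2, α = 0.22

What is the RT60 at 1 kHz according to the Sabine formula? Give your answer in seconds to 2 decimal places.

0.83 sec

A = Σ Sᵢαᵢ = 211.1·0.03 + 11.6·0.02 + 227·0.58 + 227·0.13 + 20.5·0.06 + 15·0.44 + 3.4·0.22 = 176.313 sabins.
V = 22.7·10·4 = 908 m³.
RT60 = 0.161 · V / A = 0.161 × 908 / 176.313 = 0.83 s.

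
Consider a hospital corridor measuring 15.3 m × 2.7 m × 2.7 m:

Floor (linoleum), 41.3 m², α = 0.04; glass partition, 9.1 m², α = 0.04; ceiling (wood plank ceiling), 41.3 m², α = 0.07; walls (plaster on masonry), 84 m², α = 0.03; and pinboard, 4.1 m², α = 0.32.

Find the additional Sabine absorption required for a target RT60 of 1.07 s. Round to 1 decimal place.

Summing Sᵢαᵢ: 1.652 + 0.364 + 2.891 + 2.520 + 1.312 → A₁ = 8.739 sabins.
For T = 1.07 s, need A₂ = 0.161·V/T = 0.161·111.537/1.07 = 16.783 sabins.
Shortfall: 16.783 − 8.739 = 8.0 sabins.

8.0 sabins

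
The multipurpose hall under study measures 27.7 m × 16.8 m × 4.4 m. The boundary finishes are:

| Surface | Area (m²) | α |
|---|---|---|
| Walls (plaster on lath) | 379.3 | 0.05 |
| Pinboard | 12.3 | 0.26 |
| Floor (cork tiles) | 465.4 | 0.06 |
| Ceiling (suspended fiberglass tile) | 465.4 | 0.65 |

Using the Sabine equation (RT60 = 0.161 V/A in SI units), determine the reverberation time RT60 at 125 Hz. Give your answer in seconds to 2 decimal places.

Equivalent absorption area: A = 379.3*0.05 + 12.3*0.26 + 465.4*0.06 + 465.4*0.65 = 352.597 m².
V = 27.7·16.8·4.4 = 2047.584 m³.
Sabine: RT60 = 0.161 × 2047.584 / 352.597 = 0.93 s.

0.93 seconds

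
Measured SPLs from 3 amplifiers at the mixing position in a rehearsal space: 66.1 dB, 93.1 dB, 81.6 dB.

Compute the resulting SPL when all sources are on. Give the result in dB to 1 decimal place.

Σ 10^(Lᵢ/10) = 2.19e+09.
Combined level = 10 log₁₀(2.19e+09) = 93.4 dB.

93.4 dB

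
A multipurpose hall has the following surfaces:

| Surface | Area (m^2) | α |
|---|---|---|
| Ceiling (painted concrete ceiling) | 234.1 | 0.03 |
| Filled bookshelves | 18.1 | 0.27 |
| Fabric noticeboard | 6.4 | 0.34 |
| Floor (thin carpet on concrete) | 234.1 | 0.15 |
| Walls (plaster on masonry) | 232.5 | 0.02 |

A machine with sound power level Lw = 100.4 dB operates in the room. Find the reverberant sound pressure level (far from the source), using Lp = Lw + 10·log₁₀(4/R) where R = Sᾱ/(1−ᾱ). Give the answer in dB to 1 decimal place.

88.8 dB

A = 53.851 sabins; S = 725.2 m^2.
ᾱ = 53.851/725.2 = 0.0743; R = Sᾱ/(1−ᾱ) = 53.851/(1−0.0743) = 58.173 m^2.
Lp = 100.4 + 10·log₁₀(4/58.173) = 100.4 + (-11.63) = 88.8 dB.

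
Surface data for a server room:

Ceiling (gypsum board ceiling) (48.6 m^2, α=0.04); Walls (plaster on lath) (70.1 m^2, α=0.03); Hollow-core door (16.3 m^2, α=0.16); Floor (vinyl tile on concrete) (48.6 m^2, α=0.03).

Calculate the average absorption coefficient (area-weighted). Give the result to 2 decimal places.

0.04

Total surface area S = 183.6 m^2.
Weighted sum Σ Sα = 8.113.
ᾱ = 8.113 / 183.6 = 0.04.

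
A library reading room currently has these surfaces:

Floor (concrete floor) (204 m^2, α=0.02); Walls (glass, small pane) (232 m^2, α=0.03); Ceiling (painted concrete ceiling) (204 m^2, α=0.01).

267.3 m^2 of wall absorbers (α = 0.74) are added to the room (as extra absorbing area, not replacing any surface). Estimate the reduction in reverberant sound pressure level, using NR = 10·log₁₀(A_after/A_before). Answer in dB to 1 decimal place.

Summing Sᵢαᵢ: 4.080 + 6.960 + 2.040 → A_before = 13.080 sabins.
Treatment contributes 267.3·0.74 = 197.802 sabins.
A_after = 13.080 + 197.802 = 210.882 sabins.
Reduction = 10 log₁₀(A_after/A_before) = 10 log₁₀(16.1225) = 12.1 dB.

12.1 dB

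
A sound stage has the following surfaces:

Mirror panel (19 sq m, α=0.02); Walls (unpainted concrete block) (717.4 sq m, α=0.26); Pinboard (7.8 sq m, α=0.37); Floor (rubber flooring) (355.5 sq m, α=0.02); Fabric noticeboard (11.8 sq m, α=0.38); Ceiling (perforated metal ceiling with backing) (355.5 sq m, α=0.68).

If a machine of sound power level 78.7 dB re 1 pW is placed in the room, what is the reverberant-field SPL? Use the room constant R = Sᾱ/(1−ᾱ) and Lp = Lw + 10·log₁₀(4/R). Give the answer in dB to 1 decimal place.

56.7 dB

A = 443.124 sabins; S = 1467.0 sq m.
ᾱ = 443.124/1467.0 = 0.3021; R = Sᾱ/(1−ᾱ) = 443.124/(1−0.3021) = 634.939 sq m.
Lp = Lw + 10 log₁₀(4/R) = 78.7 -22.01 = 56.7 dB.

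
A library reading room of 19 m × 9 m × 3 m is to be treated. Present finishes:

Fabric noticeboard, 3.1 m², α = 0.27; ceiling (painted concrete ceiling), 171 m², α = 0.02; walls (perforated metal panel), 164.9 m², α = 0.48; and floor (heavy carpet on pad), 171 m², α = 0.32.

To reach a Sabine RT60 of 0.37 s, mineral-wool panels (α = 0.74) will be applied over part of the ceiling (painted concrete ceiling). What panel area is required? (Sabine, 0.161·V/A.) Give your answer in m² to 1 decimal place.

118.2

A₁ = Σ Sᵢαᵢ = 3.1*0.27 + 171*0.02 + 164.9*0.48 + 171*0.32 = 138.129 sabins.
Required A₂ = 0.161·513/0.37 = 223.224 sabins.
Absorption to add: 223.224 − 138.129 = 85.095 sabins.
Each m² of panel replacing the ceiling (painted concrete ceiling) adds (0.74 − 0.02) = 0.72 sabins.
Area = ΔA/Δα = 85.095/0.72 = 118.2 m².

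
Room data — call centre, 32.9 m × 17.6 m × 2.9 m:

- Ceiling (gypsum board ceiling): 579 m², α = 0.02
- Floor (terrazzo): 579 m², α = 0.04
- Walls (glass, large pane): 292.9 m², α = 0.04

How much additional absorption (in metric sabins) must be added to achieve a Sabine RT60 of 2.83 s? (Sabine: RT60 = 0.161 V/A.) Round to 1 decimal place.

49.1 sabins

Summing Sᵢαᵢ: 11.580 + 23.160 + 11.716 → A₁ = 46.456 sabins.
For T = 2.83 s, need A₂ = 0.161·V/T = 0.161·1679.216/2.83 = 95.531 sabins.
Shortfall: 95.531 − 46.456 = 49.1 sabins.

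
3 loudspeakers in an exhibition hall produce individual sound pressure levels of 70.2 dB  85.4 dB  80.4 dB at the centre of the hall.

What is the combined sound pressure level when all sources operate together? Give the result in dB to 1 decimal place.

86.7 dB

Σ 10^(Lᵢ/10) = 4.669e+08.
L_total = 10·log₁₀(4.669e+08) = 86.7 dB.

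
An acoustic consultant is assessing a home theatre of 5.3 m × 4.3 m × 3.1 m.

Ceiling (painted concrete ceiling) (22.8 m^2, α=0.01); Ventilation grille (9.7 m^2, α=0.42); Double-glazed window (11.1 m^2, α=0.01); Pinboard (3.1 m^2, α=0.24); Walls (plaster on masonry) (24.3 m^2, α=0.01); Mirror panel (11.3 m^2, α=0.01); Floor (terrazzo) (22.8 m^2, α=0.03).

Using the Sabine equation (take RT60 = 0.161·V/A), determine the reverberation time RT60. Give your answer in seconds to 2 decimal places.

1.84 s

Summing Sᵢαᵢ: 0.228 + 4.074 + 0.111 + 0.744 + 0.243 + 0.113 + 0.684 → A = 6.197 sabins.
V = 5.3·4.3·3.1 = 70.649 m³.
RT60 = 0.161 · V / A = 0.161 × 70.649 / 6.197 = 1.84 s.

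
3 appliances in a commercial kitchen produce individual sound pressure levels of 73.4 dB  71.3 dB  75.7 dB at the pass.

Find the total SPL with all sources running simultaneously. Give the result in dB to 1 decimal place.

78.6 dB

Converting to relative power and adding: 10^(73.4/10) + 10^(71.3/10) + 10^(75.7/10) = 7.252e+07.
Back to dB: 10·log₁₀ Σ = 78.6 dB.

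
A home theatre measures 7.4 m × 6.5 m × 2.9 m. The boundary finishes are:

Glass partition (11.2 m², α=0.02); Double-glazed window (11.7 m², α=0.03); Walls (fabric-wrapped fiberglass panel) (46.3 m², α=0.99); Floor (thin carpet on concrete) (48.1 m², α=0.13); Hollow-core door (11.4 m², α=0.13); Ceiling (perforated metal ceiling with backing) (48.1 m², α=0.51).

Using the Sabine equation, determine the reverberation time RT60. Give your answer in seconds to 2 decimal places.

Equivalent absorption area: A = 11.2·0.02 + 11.7·0.03 + 46.3·0.99 + 48.1·0.13 + 11.4·0.13 + 48.1·0.51 = 78.678 m².
V = 7.4·6.5·2.9 = 139.49 m³.
T = 0.161 V/A = 0.161·139.49/78.678 = 0.29 s.

0.29 s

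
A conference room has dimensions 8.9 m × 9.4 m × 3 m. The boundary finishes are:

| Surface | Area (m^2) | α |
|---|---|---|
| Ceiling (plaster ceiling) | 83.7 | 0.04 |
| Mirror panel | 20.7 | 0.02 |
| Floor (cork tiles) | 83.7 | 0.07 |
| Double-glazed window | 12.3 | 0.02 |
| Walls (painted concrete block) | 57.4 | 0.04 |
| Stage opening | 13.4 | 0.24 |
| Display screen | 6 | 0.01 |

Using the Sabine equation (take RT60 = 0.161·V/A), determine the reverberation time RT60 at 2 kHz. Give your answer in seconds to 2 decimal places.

A = Σ Sᵢαᵢ = 83.7×0.04 + 20.7×0.02 + 83.7×0.07 + 12.3×0.02 + 57.4×0.04 + 13.4×0.24 + 6×0.01 = 15.439 sabins.
V = 8.9·9.4·3 = 250.98 m³.
T = 0.161 V/A = 0.161·250.98/15.439 = 2.62 s.

2.62 s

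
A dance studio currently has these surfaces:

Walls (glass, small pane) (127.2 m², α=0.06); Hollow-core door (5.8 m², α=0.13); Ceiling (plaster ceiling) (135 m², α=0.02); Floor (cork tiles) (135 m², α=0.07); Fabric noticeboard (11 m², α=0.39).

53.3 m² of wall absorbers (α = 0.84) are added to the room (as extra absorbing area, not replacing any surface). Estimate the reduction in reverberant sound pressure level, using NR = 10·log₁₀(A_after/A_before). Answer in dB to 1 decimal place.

Total absorption A_before = 127.2*0.06 + 5.8*0.13 + 135*0.02 + 135*0.07 + 11*0.39
  = 7.632 + 0.754 + 2.700 + 9.450 + 4.290 = 24.826 m² sabins.
Treatment contributes 53.3·0.84 = 44.772 sabins.
New total A_after = 69.598 sabins.
Reduction = 10 log₁₀(A_after/A_before) = 10 log₁₀(2.8034) = 4.5 dB.

4.5 dB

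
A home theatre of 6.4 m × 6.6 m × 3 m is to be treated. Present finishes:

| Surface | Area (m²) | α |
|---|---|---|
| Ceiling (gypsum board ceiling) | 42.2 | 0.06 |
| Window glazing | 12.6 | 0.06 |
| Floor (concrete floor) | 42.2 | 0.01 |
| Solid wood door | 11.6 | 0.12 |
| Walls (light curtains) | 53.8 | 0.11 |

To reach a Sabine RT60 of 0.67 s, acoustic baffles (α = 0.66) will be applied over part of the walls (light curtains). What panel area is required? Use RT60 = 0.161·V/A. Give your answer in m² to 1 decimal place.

35.3

A₁ = Σ Sᵢαᵢ = 42.2·0.06 + 12.6·0.06 + 42.2·0.01 + 11.6·0.12 + 53.8·0.11 = 11.020 sabins.
Required A₂ = 0.161·126.72/0.67 = 30.451 sabins.
ΔA needed = 30.451 − 11.020 = 19.431 sabins.
Net gain per m²: Δα = 0.66 − 0.11 = 0.55.
Area = ΔA/Δα = 19.431/0.55 = 35.3 m².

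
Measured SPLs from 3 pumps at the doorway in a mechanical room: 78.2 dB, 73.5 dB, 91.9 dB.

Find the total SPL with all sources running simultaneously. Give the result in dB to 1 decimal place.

92.1 dB

Σ 10^(Lᵢ/10) = 1.637e+09.
Combined level = 10 log₁₀(1.637e+09) = 92.1 dB.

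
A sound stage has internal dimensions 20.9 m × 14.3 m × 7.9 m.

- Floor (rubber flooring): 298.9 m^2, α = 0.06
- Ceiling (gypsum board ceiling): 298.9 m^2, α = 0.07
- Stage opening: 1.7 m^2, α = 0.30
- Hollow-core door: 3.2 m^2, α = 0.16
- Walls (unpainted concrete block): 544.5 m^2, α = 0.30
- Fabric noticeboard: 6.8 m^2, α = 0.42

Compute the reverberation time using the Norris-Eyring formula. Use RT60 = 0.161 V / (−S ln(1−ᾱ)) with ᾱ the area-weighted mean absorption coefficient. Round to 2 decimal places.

1.67 seconds

S = Σ Sᵢ = 1154.0 m^2.
Σ(Sᵢαᵢ) = 298.9×0.06 + 298.9×0.07 + 1.7×0.30 + 3.2×0.16 + 544.5×0.30 + 6.8×0.42 = 206.085.
ᾱ = 206.085 / 1154.0 = 0.1786.
−S·ln(1−ᾱ) = −1154.0 × ln(1 − 0.1786) = 227.044.
V = 20.9 × 14.3 × 7.9 = 2361.073 m³.
T = 0.161·V/[−S·ln(1−ᾱ)] = 0.161·2361.073/227.044 = 1.67 s.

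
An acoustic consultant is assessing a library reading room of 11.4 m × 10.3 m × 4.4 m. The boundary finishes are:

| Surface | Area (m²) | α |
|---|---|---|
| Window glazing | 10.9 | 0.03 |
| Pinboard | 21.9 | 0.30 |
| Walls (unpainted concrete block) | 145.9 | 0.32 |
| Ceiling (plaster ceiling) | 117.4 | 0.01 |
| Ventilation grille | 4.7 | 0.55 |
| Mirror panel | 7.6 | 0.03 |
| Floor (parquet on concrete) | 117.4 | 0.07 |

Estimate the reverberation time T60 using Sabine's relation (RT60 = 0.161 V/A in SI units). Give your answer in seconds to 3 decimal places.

A = Σ Sᵢαᵢ = 10.9·0.03 + 21.9·0.30 + 145.9·0.32 + 117.4·0.01 + 4.7·0.55 + 7.6·0.03 + 117.4·0.07 = 65.790 sabins.
Room volume: 516.648 m³.
T = 0.161 V/A = 0.161·516.648/65.790 = 1.264 s.

1.264 sec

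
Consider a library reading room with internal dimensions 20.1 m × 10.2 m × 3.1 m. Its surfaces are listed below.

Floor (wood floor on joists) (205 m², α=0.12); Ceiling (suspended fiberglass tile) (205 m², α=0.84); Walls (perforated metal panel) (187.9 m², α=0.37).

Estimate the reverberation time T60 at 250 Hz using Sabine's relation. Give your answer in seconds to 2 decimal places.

Equivalent absorption area: A = 205*0.12 + 205*0.84 + 187.9*0.37 = 266.323 m².
V = 20.1·10.2·3.1 = 635.562 m³.
Sabine: RT60 = 0.161 × 635.562 / 266.323 = 0.38 s.

0.38 s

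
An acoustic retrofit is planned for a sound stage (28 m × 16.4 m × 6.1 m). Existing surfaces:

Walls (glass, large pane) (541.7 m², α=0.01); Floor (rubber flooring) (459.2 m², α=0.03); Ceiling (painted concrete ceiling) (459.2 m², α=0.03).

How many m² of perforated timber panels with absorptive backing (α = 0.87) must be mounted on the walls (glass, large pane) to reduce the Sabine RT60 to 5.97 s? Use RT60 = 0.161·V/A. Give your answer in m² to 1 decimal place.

49.5

Summing Sᵢαᵢ: 5.417 + 13.776 + 13.776 → A₁ = 32.969 sabins.
Required A₂ = 0.161·2801.12/5.97 = 75.541 sabins.
ΔA needed = 75.541 − 32.969 = 42.572 sabins.
Each m² of panel replacing the walls (glass, large pane) adds (0.87 − 0.01) = 0.86 sabins.
Panel area = 42.572 / 0.86 = 49.5 m².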